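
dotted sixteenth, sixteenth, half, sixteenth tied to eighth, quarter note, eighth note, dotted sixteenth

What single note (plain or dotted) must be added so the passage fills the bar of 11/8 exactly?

sixteenth note

The bar of 11/8 = 44 thirty-second notes.
Working in thirty-second notes: dotted sixteenth = 3; sixteenth = 2; half = 16; sixteenth tied to eighth (sixteenth + eighth) = 6; quarter note = 8; eighth note = 4; dotted sixteenth = 3.
Adding: 3 + 2 + 16 + 6 + 8 + 4 + 3 = 42.
Remaining: 44 − 42 = 2 thirty-second notes, which is a sixteenth note.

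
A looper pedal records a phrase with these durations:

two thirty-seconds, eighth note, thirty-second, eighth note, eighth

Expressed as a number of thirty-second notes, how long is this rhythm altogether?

In thirty-second notes: thirty-second = 1; thirty-second = 1; eighth note = 4; thirty-second = 1; eighth note = 4; eighth = 4.
Sum: 1 + 1 + 4 + 1 + 4 + 4 = 15 thirty-second notes.

15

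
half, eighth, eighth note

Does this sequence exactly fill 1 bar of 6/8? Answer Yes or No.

Yes

One bar of 6/8 = 6 eighth notes.
Express everything in eighth notes: half = 4; eighth = 1; eighth note = 1.
Altogether 4 + 1 + 1 = 6.
6 equals 6, so the answer is Yes.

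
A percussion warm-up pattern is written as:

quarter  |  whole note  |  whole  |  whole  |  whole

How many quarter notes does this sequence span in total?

17

Working in quarter notes: quarter = 1; whole note = 4; whole = 4; whole = 4; whole = 4.
Adding: 1 + 4 + 4 + 4 + 4 = 17 quarter notes.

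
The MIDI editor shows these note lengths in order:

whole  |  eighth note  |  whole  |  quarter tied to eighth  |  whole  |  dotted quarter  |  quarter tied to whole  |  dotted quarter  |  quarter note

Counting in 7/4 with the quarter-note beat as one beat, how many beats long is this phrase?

One quarter-note beat = 2 eighth notes.
Each duration in eighth notes: whole = 8; eighth note = 1; whole = 8; quarter tied to eighth (quarter + eighth) = 3; whole = 8; dotted quarter = 3; quarter tied to whole (quarter + whole) = 10; dotted quarter = 3; quarter note = 2.
Altogether 8 + 1 + 8 + 3 + 8 + 3 + 10 + 3 + 2 = 46.
46 ÷ 2 = 23 beats.

23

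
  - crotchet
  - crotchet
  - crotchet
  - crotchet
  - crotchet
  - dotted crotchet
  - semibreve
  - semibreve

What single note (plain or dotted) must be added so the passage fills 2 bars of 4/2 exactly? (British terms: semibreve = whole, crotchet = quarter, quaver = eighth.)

dotted quarter note

2 bars of 4/2 = 32 eighth notes.
Working in eighth notes: crotchet = 2; crotchet = 2; crotchet = 2; crotchet = 2; crotchet = 2; dotted crotchet = 3; semibreve = 8; semibreve = 8.
Altogether 2 + 2 + 2 + 2 + 2 + 3 + 8 + 8 = 29.
Remaining: 32 − 29 = 3 eighth notes, which is a dotted quarter note.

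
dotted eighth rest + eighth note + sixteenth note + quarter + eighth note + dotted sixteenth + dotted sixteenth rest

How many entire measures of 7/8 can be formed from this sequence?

1

One bar of 7/8 = 28 thirty-second notes.
Convert each value to thirty-second notes: dotted eighth rest = 6; eighth note = 4; sixteenth note = 2; quarter = 8; eighth note = 4; dotted sixteenth = 3; dotted sixteenth rest = 3.
Altogether 6 + 4 + 2 + 8 + 4 + 3 + 3 = 30.
30 ÷ 28 = 1 complete bar with 2 left over.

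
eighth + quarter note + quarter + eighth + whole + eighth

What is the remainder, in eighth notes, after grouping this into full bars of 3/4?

One bar of 3/4 = 6 eighth notes.
Express everything in eighth notes: eighth = 1; quarter note = 2; quarter = 2; eighth = 1; whole = 8; eighth = 1.
Sum: 1 + 2 + 2 + 1 + 8 + 1 = 15.
15 ÷ 6 = 2 complete bars with 3 eighth notes remaining.

3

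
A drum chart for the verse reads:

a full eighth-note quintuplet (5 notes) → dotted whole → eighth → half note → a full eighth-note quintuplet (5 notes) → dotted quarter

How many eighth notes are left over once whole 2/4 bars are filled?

One bar of 2/4 = 4 eighth notes.
Each duration in eighth notes: a full eighth-note quintuplet (5 notes) (five quintuplet eighths span one half) = 4; dotted whole = 12; eighth = 1; half note = 4; a full eighth-note quintuplet (5 notes) (five quintuplet eighths span one half) = 4; dotted quarter = 3.
Adding: 4 + 12 + 1 + 4 + 4 + 3 = 28.
28 ÷ 4 = 7 complete bars with 0 eighth notes remaining.

0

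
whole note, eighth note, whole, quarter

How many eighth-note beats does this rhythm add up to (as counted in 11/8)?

One eighth-note beat = 2 sixteenth notes.
Express everything in sixteenth notes: whole note = 16; eighth note = 2; whole = 16; quarter = 4.
Altogether 16 + 2 + 16 + 4 = 38.
38 ÷ 2 = 19 beats.

19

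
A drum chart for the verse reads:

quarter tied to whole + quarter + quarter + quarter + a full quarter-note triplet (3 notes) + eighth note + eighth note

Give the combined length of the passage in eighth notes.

22

Working in eighth notes: quarter tied to whole (quarter + whole) = 10; quarter = 2; quarter = 2; quarter = 2; a full quarter-note triplet (3 notes) (three triplet quarters span one half) = 4; eighth note = 1; eighth note = 1.
Sum: 10 + 2 + 2 + 2 + 4 + 1 + 1 = 22 eighth notes.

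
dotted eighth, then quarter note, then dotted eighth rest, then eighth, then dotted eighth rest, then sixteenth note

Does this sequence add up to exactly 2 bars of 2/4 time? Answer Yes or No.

One bar of 2/4 = 8 sixteenth notes, so 2 bars = 16.
In sixteenth notes: dotted eighth = 3; quarter note = 4; dotted eighth rest = 3; eighth = 2; dotted eighth rest = 3; sixteenth note = 1.
Sum: 3 + 4 + 3 + 2 + 3 + 1 = 16.
16 equals 16, so the answer is Yes.

Yes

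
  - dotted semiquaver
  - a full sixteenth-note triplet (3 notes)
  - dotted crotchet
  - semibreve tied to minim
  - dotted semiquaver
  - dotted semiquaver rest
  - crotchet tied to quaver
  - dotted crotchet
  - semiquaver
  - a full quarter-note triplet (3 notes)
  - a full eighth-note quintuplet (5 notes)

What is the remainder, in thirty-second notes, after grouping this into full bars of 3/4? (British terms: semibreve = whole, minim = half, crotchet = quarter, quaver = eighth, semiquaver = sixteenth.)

One bar of 3/4 = 24 thirty-second notes.
Working in thirty-second notes: dotted semiquaver = 3; a full sixteenth-note triplet (3 notes) (three triplet sixteenths span one eighth) = 4; dotted crotchet = 12; semibreve tied to minim (semibreve + minim) = 48; dotted semiquaver = 3; dotted semiquaver rest = 3; crotchet tied to quaver (crotchet + quaver) = 12; dotted crotchet = 12; semiquaver = 2; a full quarter-note triplet (3 notes) (three triplet quarters span one half) = 16; a full eighth-note quintuplet (5 notes) (five quintuplet eighths span one half) = 16.
Sum: 3 + 4 + 12 + 48 + 3 + 3 + 12 + 12 + 2 + 16 + 16 = 131.
131 ÷ 24 = 5 complete bars with 11 thirty-second notes remaining.

11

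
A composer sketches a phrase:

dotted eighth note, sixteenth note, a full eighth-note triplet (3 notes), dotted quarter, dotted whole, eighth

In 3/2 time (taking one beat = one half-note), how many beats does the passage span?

5

One half-note beat = 8 sixteenth notes.
Each duration in sixteenth notes: dotted eighth note = 3; sixteenth note = 1; a full eighth-note triplet (3 notes) (three triplet eighths span one quarter) = 4; dotted quarter = 6; dotted whole = 24; eighth = 2.
Sum: 3 + 1 + 4 + 6 + 24 + 2 = 40.
40 ÷ 8 = 5 beats.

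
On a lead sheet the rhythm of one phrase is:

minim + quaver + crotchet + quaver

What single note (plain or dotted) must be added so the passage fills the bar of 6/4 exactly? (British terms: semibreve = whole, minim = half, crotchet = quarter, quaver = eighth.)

half note

The bar of 6/4 = 12 eighth notes.
Each duration in eighth notes: minim = 4; quaver = 1; crotchet = 2; quaver = 1.
Altogether 4 + 1 + 2 + 1 = 8.
Remaining: 12 − 8 = 4 eighth notes, which is a half note.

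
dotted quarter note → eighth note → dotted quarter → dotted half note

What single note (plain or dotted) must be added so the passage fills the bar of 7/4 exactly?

The bar of 7/4 = 14 eighth notes.
Convert each value to eighth notes: dotted quarter note = 3; eighth note = 1; dotted quarter = 3; dotted half note = 6.
Altogether 3 + 1 + 3 + 6 = 13.
Remaining: 14 − 13 = 1 eighth note, which is a eighth note.

eighth note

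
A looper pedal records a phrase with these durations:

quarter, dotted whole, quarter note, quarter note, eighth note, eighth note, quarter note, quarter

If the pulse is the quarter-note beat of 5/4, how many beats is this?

12

One quarter-note beat = 2 eighth notes.
Each duration in eighth notes: quarter = 2; dotted whole = 12; quarter note = 2; quarter note = 2; eighth note = 1; eighth note = 1; quarter note = 2; quarter = 2.
Total: 2 + 12 + 2 + 2 + 1 + 1 + 2 + 2 = 24.
24 ÷ 2 = 12 beats.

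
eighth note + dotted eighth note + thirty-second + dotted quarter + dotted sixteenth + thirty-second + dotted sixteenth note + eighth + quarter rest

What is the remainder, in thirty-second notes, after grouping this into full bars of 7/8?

One bar of 7/8 = 28 thirty-second notes.
Convert each value to thirty-second notes: eighth note = 4; dotted eighth note = 6; thirty-second = 1; dotted quarter = 12; dotted sixteenth = 3; thirty-second = 1; dotted sixteenth note = 3; eighth = 4; quarter rest = 8.
Altogether 4 + 6 + 1 + 12 + 3 + 1 + 3 + 4 + 8 = 42.
42 ÷ 28 = 1 complete bar with 14 thirty-second notes remaining.

14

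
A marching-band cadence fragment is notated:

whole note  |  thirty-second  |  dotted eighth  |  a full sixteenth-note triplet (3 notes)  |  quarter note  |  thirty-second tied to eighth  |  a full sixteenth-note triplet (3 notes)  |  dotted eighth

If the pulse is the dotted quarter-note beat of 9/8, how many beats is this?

5.5

One dotted quarter-note beat = 12 thirty-second notes.
Each duration in thirty-second notes: whole note = 32; thirty-second = 1; dotted eighth = 6; a full sixteenth-note triplet (3 notes) (three triplet sixteenths span one eighth) = 4; quarter note = 8; thirty-second tied to eighth (thirty-second + eighth) = 5; a full sixteenth-note triplet (3 notes) (three triplet sixteenths span one eighth) = 4; dotted eighth = 6.
Sum: 32 + 1 + 6 + 4 + 8 + 5 + 4 + 6 = 66.
66 ÷ 12 = 5.5 beats.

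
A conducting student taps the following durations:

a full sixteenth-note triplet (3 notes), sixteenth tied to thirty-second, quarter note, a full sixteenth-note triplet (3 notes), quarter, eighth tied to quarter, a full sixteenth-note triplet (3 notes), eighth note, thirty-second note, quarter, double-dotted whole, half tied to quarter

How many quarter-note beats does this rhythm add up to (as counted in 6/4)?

One quarter-note beat = 8 thirty-second notes.
In thirty-second notes: a full sixteenth-note triplet (3 notes) (three triplet sixteenths span one eighth) = 4; sixteenth tied to thirty-second (sixteenth + thirty-second) = 3; quarter note = 8; a full sixteenth-note triplet (3 notes) (three triplet sixteenths span one eighth) = 4; quarter = 8; eighth tied to quarter (eighth + quarter) = 12; a full sixteenth-note triplet (3 notes) (three triplet sixteenths span one eighth) = 4; eighth note = 4; thirty-second note = 1; quarter = 8; double-dotted whole = 56; half tied to quarter (half + quarter) = 24.
Total: 4 + 3 + 8 + 4 + 8 + 12 + 4 + 4 + 1 + 8 + 56 + 24 = 136.
136 ÷ 8 = 17 beats.

17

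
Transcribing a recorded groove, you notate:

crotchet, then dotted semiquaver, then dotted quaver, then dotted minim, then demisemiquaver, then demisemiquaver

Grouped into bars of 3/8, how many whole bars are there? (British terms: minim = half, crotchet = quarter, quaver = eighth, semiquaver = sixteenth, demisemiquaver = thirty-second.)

One bar of 3/8 = 12 thirty-second notes.
Working in thirty-second notes: crotchet = 8; dotted semiquaver = 3; dotted quaver = 6; dotted minim = 24; demisemiquaver = 1; demisemiquaver = 1.
Altogether 8 + 3 + 6 + 24 + 1 + 1 = 43.
43 ÷ 12 = 3 complete bars with 7 left over.

3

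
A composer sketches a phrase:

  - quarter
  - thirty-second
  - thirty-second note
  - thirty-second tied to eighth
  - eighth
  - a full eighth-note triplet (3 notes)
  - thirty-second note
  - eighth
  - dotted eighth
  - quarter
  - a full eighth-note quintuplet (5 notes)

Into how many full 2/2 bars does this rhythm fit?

1

One bar of 2/2 = 32 thirty-second notes.
Express everything in thirty-second notes: quarter = 8; thirty-second = 1; thirty-second note = 1; thirty-second tied to eighth (thirty-second + eighth) = 5; eighth = 4; a full eighth-note triplet (3 notes) (three triplet eighths span one quarter) = 8; thirty-second note = 1; eighth = 4; dotted eighth = 6; quarter = 8; a full eighth-note quintuplet (5 notes) (five quintuplet eighths span one half) = 16.
Adding: 8 + 1 + 1 + 5 + 4 + 8 + 1 + 4 + 6 + 8 + 16 = 62.
62 ÷ 32 = 1 complete bar with 30 left over.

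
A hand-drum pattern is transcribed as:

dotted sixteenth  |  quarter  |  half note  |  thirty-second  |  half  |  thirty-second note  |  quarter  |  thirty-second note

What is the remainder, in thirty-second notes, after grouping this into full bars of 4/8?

One bar of 4/8 = 16 thirty-second notes.
Express everything in thirty-second notes: dotted sixteenth = 3; quarter = 8; half note = 16; thirty-second = 1; half = 16; thirty-second note = 1; quarter = 8; thirty-second note = 1.
Sum: 3 + 8 + 16 + 1 + 16 + 1 + 8 + 1 = 54.
54 ÷ 16 = 3 complete bars with 6 thirty-second notes remaining.

6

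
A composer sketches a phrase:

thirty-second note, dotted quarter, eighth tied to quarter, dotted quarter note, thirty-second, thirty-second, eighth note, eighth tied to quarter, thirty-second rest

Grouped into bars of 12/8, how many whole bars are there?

One bar of 12/8 = 48 thirty-second notes.
Each duration in thirty-second notes: thirty-second note = 1; dotted quarter = 12; eighth tied to quarter (eighth + quarter) = 12; dotted quarter note = 12; thirty-second = 1; thirty-second = 1; eighth note = 4; eighth tied to quarter (eighth + quarter) = 12; thirty-second rest = 1.
Sum: 1 + 12 + 12 + 12 + 1 + 1 + 4 + 12 + 1 = 56.
56 ÷ 48 = 1 complete bar with 8 left over.

1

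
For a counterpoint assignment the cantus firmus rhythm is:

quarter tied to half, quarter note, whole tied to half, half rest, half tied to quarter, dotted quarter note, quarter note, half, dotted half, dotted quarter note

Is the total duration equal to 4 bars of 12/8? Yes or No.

Yes

One bar of 12/8 = 12 eighth notes, so 4 bars = 48.
Convert each value to eighth notes: quarter tied to half (quarter + half) = 6; quarter note = 2; whole tied to half (whole + half) = 12; half rest = 4; half tied to quarter (half + quarter) = 6; dotted quarter note = 3; quarter note = 2; half = 4; dotted half = 6; dotted quarter note = 3.
Adding: 6 + 2 + 12 + 4 + 6 + 3 + 2 + 4 + 6 + 3 = 48.
48 equals 48, so the answer is Yes.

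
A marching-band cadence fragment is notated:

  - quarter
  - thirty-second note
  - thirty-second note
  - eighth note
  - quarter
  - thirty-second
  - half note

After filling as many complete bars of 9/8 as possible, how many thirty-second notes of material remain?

One bar of 9/8 = 36 thirty-second notes.
Each duration in thirty-second notes: quarter = 8; thirty-second note = 1; thirty-second note = 1; eighth note = 4; quarter = 8; thirty-second = 1; half note = 16.
Sum: 8 + 1 + 1 + 4 + 8 + 1 + 16 = 39.
39 ÷ 36 = 1 complete bar with 3 thirty-second notes remaining.

3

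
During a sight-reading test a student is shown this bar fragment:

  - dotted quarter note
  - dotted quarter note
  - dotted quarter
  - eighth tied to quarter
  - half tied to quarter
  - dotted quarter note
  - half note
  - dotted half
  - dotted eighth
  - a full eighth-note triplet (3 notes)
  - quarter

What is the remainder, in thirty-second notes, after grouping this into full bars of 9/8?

One bar of 9/8 = 18 sixteenth notes.
Each duration in sixteenth notes: dotted quarter note = 6; dotted quarter note = 6; dotted quarter = 6; eighth tied to quarter (eighth + quarter) = 6; half tied to quarter (half + quarter) = 12; dotted quarter note = 6; half note = 8; dotted half = 12; dotted eighth = 3; a full eighth-note triplet (3 notes) (three triplet eighths span one quarter) = 4; quarter = 4.
Altogether 6 + 6 + 6 + 6 + 12 + 6 + 8 + 12 + 3 + 4 + 4 = 73.
73 ÷ 18 = 4 complete bars with 1 sixteenth note remaining = 2 thirty-second notes.

2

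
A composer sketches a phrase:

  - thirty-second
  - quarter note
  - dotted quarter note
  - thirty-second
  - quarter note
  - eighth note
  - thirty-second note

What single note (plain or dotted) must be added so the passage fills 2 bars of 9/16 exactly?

2 bars of 9/16 = 36 thirty-second notes.
Each duration in thirty-second notes: thirty-second = 1; quarter note = 8; dotted quarter note = 12; thirty-second = 1; quarter note = 8; eighth note = 4; thirty-second note = 1.
Sum: 1 + 8 + 12 + 1 + 8 + 4 + 1 = 35.
Remaining: 36 − 35 = 1 thirty-second note, which is a thirty-second note.

thirty-second note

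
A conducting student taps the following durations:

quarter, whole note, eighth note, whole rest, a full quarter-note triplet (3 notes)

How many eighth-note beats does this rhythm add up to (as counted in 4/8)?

One eighth-note beat = 2 sixteenth notes.
In sixteenth notes: quarter = 4; whole note = 16; eighth note = 2; whole rest = 16; a full quarter-note triplet (3 notes) (three triplet quarters span one half) = 8.
Sum: 4 + 16 + 2 + 16 + 8 = 46.
46 ÷ 2 = 23 beats.

23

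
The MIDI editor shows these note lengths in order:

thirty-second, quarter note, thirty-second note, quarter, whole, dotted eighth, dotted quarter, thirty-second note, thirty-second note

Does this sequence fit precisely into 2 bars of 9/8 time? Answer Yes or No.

No

One bar of 9/8 = 36 thirty-second notes, so 2 bars = 72.
Convert each value to thirty-second notes: thirty-second = 1; quarter note = 8; thirty-second note = 1; quarter = 8; whole = 32; dotted eighth = 6; dotted quarter = 12; thirty-second note = 1; thirty-second note = 1.
Altogether 1 + 8 + 1 + 8 + 32 + 6 + 12 + 1 + 1 = 70.
70 falls short of 72, so the answer is No.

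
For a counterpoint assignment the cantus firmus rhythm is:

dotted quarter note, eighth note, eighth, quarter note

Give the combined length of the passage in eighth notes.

In eighth notes: dotted quarter note = 3; eighth note = 1; eighth = 1; quarter note = 2.
Total: 3 + 1 + 1 + 2 = 7 eighth notes.

7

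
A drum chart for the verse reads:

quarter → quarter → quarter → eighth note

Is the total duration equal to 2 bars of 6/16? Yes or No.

One bar of 6/16 = 3 eighth notes, so 2 bars = 6.
Each duration in eighth notes: quarter = 2; quarter = 2; quarter = 2; eighth note = 1.
Altogether 2 + 2 + 2 + 1 = 7.
7 exceeds 6, so the answer is No.

No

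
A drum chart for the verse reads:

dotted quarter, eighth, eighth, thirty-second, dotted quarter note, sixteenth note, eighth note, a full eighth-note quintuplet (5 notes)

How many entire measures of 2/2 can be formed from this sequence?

One bar of 2/2 = 32 thirty-second notes.
Express everything in thirty-second notes: dotted quarter = 12; eighth = 4; eighth = 4; thirty-second = 1; dotted quarter note = 12; sixteenth note = 2; eighth note = 4; a full eighth-note quintuplet (5 notes) (five quintuplet eighths span one half) = 16.
Altogether 12 + 4 + 4 + 1 + 12 + 2 + 4 + 16 = 55.
55 ÷ 32 = 1 complete bar with 23 left over.

1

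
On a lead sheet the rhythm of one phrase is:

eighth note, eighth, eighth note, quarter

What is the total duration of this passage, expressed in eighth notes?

5

In eighth notes: eighth note = 1; eighth = 1; eighth note = 1; quarter = 2.
Total: 1 + 1 + 1 + 2 = 5 eighth notes.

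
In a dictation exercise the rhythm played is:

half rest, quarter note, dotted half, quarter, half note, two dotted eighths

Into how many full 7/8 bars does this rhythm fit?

3

One bar of 7/8 = 14 sixteenth notes.
Each duration in sixteenth notes: half rest = 8; quarter note = 4; dotted half = 12; quarter = 4; half note = 8; dotted eighth = 3; dotted eighth = 3.
Total: 8 + 4 + 12 + 4 + 8 + 3 + 3 = 42.
42 ÷ 14 = 3 complete bars with 0 left over.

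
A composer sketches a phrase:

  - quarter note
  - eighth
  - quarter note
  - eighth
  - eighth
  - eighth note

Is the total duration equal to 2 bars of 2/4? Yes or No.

Yes

One bar of 2/4 = 4 eighth notes, so 2 bars = 8.
Working in eighth notes: quarter note = 2; eighth = 1; quarter note = 2; eighth = 1; eighth = 1; eighth note = 1.
Sum: 2 + 1 + 2 + 1 + 1 + 1 = 8.
8 equals 8, so the answer is Yes.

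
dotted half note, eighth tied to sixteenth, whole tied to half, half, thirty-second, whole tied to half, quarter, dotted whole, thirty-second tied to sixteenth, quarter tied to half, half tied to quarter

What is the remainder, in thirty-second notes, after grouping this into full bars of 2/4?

One bar of 2/4 = 16 thirty-second notes.
Express everything in thirty-second notes: dotted half note = 24; eighth tied to sixteenth (eighth + sixteenth) = 6; whole tied to half (whole + half) = 48; half = 16; thirty-second = 1; whole tied to half (whole + half) = 48; quarter = 8; dotted whole = 48; thirty-second tied to sixteenth (thirty-second + sixteenth) = 3; quarter tied to half (quarter + half) = 24; half tied to quarter (half + quarter) = 24.
Adding: 24 + 6 + 48 + 16 + 1 + 48 + 8 + 48 + 3 + 24 + 24 = 250.
250 ÷ 16 = 15 complete bars with 10 thirty-second notes remaining.

10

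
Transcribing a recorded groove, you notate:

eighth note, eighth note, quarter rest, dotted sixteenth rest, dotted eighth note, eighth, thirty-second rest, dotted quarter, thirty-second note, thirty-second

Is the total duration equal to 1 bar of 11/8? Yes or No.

One bar of 11/8 = 44 thirty-second notes.
Convert each value to thirty-second notes: eighth note = 4; eighth note = 4; quarter rest = 8; dotted sixteenth rest = 3; dotted eighth note = 6; eighth = 4; thirty-second rest = 1; dotted quarter = 12; thirty-second note = 1; thirty-second = 1.
Adding: 4 + 4 + 8 + 3 + 6 + 4 + 1 + 12 + 1 + 1 = 44.
44 equals 44, so the answer is Yes.

Yes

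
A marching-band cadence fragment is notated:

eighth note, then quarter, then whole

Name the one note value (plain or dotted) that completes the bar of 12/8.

eighth note

The bar of 12/8 = 12 eighth notes.
Convert each value to eighth notes: eighth note = 1; quarter = 2; whole = 8.
Total: 1 + 2 + 8 = 11.
Remaining: 12 − 11 = 1 eighth note, which is a eighth note.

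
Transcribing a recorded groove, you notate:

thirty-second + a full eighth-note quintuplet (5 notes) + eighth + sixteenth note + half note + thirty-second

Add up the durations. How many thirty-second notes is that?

40

Each duration in thirty-second notes: thirty-second = 1; a full eighth-note quintuplet (5 notes) (five quintuplet eighths span one half) = 16; eighth = 4; sixteenth note = 2; half note = 16; thirty-second = 1.
Adding: 1 + 16 + 4 + 2 + 16 + 1 = 40 thirty-second notes.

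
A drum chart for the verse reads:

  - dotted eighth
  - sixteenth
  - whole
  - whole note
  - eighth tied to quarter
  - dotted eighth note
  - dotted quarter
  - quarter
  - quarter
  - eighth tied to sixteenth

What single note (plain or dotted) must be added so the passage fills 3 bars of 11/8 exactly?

3 bars of 11/8 = 66 sixteenth notes.
Convert each value to sixteenth notes: dotted eighth = 3; sixteenth = 1; whole = 16; whole note = 16; eighth tied to quarter (eighth + quarter) = 6; dotted eighth note = 3; dotted quarter = 6; quarter = 4; quarter = 4; eighth tied to sixteenth (eighth + sixteenth) = 3.
Adding: 3 + 1 + 16 + 16 + 6 + 3 + 6 + 4 + 4 + 3 = 62.
Remaining: 66 − 62 = 4 sixteenth notes, which is a quarter note.

quarter note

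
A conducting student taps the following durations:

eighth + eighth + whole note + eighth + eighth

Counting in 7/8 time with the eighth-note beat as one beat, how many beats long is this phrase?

12

One eighth-note beat = 2 sixteenth notes.
Convert each value to sixteenth notes: eighth = 2; eighth = 2; whole note = 16; eighth = 2; eighth = 2.
Total: 2 + 2 + 16 + 2 + 2 = 24.
24 ÷ 2 = 12 beats.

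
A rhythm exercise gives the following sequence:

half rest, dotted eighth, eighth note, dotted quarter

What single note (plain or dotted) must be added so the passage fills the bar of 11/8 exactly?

The bar of 11/8 = 22 sixteenth notes.
Working in sixteenth notes: half rest = 8; dotted eighth = 3; eighth note = 2; dotted quarter = 6.
Adding: 8 + 3 + 2 + 6 = 19.
Remaining: 22 − 19 = 3 sixteenth notes, which is a dotted eighth note.

dotted eighth note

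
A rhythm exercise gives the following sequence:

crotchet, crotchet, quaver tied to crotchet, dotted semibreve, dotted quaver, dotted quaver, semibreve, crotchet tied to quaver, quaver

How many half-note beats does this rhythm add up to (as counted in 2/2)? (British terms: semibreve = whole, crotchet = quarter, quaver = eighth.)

8.5

One half-note beat = 8 sixteenth notes.
Express everything in sixteenth notes: crotchet = 4; crotchet = 4; quaver tied to crotchet (quaver + crotchet) = 6; dotted semibreve = 24; dotted quaver = 3; dotted quaver = 3; semibreve = 16; crotchet tied to quaver (crotchet + quaver) = 6; quaver = 2.
Adding: 4 + 4 + 6 + 24 + 3 + 3 + 16 + 6 + 2 = 68.
68 ÷ 8 = 8.5 beats.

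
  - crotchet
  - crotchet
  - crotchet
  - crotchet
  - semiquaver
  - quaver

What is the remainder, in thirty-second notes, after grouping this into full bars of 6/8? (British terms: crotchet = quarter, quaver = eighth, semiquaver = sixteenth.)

14

One bar of 6/8 = 12 sixteenth notes.
Convert each value to sixteenth notes: crotchet = 4; crotchet = 4; crotchet = 4; crotchet = 4; semiquaver = 1; quaver = 2.
Sum: 4 + 4 + 4 + 4 + 1 + 2 = 19.
19 ÷ 12 = 1 complete bar with 7 sixteenth notes remaining = 14 thirty-second notes.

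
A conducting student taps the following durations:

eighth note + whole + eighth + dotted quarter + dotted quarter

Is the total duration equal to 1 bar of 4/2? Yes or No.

Yes

One bar of 4/2 = 16 eighth notes.
Convert each value to eighth notes: eighth note = 1; whole = 8; eighth = 1; dotted quarter = 3; dotted quarter = 3.
Total: 1 + 8 + 1 + 3 + 3 = 16.
16 equals 16, so the answer is Yes.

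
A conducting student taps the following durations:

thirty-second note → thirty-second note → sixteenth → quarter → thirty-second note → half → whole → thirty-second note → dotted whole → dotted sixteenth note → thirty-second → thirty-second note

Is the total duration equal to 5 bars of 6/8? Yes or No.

One bar of 6/8 = 24 thirty-second notes, so 5 bars = 120.
Express everything in thirty-second notes: thirty-second note = 1; thirty-second note = 1; sixteenth = 2; quarter = 8; thirty-second note = 1; half = 16; whole = 32; thirty-second note = 1; dotted whole = 48; dotted sixteenth note = 3; thirty-second = 1; thirty-second note = 1.
Adding: 1 + 1 + 2 + 8 + 1 + 16 + 32 + 1 + 48 + 3 + 1 + 1 = 115.
115 falls short of 120, so the answer is No.

No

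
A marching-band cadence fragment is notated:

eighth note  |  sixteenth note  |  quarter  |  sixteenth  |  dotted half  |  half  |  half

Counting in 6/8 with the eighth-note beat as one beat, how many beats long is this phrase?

One eighth-note beat = 2 sixteenth notes.
Each duration in sixteenth notes: eighth note = 2; sixteenth note = 1; quarter = 4; sixteenth = 1; dotted half = 12; half = 8; half = 8.
Total: 2 + 1 + 4 + 1 + 12 + 8 + 8 = 36.
36 ÷ 2 = 18 beats.

18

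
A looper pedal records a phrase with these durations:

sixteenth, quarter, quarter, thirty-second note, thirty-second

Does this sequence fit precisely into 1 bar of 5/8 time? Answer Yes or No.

Yes

One bar of 5/8 = 20 thirty-second notes.
Convert each value to thirty-second notes: sixteenth = 2; quarter = 8; quarter = 8; thirty-second note = 1; thirty-second = 1.
Altogether 2 + 8 + 8 + 1 + 1 = 20.
20 equals 20, so the answer is Yes.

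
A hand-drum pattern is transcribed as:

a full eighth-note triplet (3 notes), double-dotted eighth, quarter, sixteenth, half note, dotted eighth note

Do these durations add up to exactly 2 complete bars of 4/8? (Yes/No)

One bar of 4/8 = 16 thirty-second notes, so 2 bars = 32.
Each duration in thirty-second notes: a full eighth-note triplet (3 notes) (three triplet eighths span one quarter) = 8; double-dotted eighth = 7; quarter = 8; sixteenth = 2; half note = 16; dotted eighth note = 6.
Sum: 8 + 7 + 8 + 2 + 16 + 6 = 47.
47 exceeds 32, so the answer is No.

No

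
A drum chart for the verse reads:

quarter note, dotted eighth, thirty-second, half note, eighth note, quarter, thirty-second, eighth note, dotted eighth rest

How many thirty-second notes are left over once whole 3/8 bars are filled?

6

One bar of 3/8 = 12 thirty-second notes.
Convert each value to thirty-second notes: quarter note = 8; dotted eighth = 6; thirty-second = 1; half note = 16; eighth note = 4; quarter = 8; thirty-second = 1; eighth note = 4; dotted eighth rest = 6.
Adding: 8 + 6 + 1 + 16 + 4 + 8 + 1 + 4 + 6 = 54.
54 ÷ 12 = 4 complete bars with 6 thirty-second notes remaining.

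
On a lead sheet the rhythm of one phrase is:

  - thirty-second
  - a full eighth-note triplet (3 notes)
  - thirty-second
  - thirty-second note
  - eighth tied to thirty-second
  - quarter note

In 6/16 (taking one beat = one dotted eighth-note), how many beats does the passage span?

4

One dotted eighth-note beat = 6 thirty-second notes.
Working in thirty-second notes: thirty-second = 1; a full eighth-note triplet (3 notes) (three triplet eighths span one quarter) = 8; thirty-second = 1; thirty-second note = 1; eighth tied to thirty-second (eighth + thirty-second) = 5; quarter note = 8.
Sum: 1 + 8 + 1 + 1 + 5 + 8 = 24.
24 ÷ 6 = 4 beats.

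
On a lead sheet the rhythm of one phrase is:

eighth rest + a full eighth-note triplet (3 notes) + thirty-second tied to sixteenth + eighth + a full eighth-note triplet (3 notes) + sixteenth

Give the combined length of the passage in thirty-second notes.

29

In thirty-second notes: eighth rest = 4; a full eighth-note triplet (3 notes) (three triplet eighths span one quarter) = 8; thirty-second tied to sixteenth (thirty-second + sixteenth) = 3; eighth = 4; a full eighth-note triplet (3 notes) (three triplet eighths span one quarter) = 8; sixteenth = 2.
Total: 4 + 8 + 3 + 4 + 8 + 2 = 29 thirty-second notes.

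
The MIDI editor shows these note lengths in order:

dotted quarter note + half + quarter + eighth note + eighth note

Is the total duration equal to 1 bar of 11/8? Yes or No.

One bar of 11/8 = 11 eighth notes.
Working in eighth notes: dotted quarter note = 3; half = 4; quarter = 2; eighth note = 1; eighth note = 1.
Adding: 3 + 4 + 2 + 1 + 1 = 11.
11 equals 11, so the answer is Yes.

Yes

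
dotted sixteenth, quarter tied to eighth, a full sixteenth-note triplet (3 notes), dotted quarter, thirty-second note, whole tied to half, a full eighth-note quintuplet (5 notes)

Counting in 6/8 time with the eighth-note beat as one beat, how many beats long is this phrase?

One eighth-note beat = 4 thirty-second notes.
Express everything in thirty-second notes: dotted sixteenth = 3; quarter tied to eighth (quarter + eighth) = 12; a full sixteenth-note triplet (3 notes) (three triplet sixteenths span one eighth) = 4; dotted quarter = 12; thirty-second note = 1; whole tied to half (whole + half) = 48; a full eighth-note quintuplet (5 notes) (five quintuplet eighths span one half) = 16.
Adding: 3 + 12 + 4 + 12 + 1 + 48 + 16 = 96.
96 ÷ 4 = 24 beats.

24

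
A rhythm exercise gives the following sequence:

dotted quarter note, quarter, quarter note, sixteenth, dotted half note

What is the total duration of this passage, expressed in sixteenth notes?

27

Convert each value to sixteenth notes: dotted quarter note = 6; quarter = 4; quarter note = 4; sixteenth = 1; dotted half note = 12.
Altogether 6 + 4 + 4 + 1 + 12 = 27 sixteenth notes.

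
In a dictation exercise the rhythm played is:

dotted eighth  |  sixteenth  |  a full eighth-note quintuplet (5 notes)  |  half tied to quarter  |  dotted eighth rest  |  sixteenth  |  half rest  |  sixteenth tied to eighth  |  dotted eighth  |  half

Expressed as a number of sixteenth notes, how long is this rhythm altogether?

Working in sixteenth notes: dotted eighth = 3; sixteenth = 1; a full eighth-note quintuplet (5 notes) (five quintuplet eighths span one half) = 8; half tied to quarter (half + quarter) = 12; dotted eighth rest = 3; sixteenth = 1; half rest = 8; sixteenth tied to eighth (sixteenth + eighth) = 3; dotted eighth = 3; half = 8.
Adding: 3 + 1 + 8 + 12 + 3 + 1 + 8 + 3 + 3 + 8 = 50 sixteenth notes.

50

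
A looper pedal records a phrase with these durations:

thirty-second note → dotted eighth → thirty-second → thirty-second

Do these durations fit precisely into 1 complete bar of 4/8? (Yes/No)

One bar of 4/8 = 16 thirty-second notes.
In thirty-second notes: thirty-second note = 1; dotted eighth = 6; thirty-second = 1; thirty-second = 1.
Sum: 1 + 6 + 1 + 1 = 9.
9 falls short of 16, so the answer is No.

No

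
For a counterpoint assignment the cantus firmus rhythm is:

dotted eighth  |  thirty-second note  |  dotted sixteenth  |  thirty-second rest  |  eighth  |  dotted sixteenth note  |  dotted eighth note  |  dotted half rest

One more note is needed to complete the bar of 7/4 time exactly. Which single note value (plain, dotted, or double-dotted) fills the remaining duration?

quarter note

The bar of 7/4 = 56 thirty-second notes.
Express everything in thirty-second notes: dotted eighth = 6; thirty-second note = 1; dotted sixteenth = 3; thirty-second rest = 1; eighth = 4; dotted sixteenth note = 3; dotted eighth note = 6; dotted half rest = 24.
Total: 6 + 1 + 3 + 1 + 4 + 3 + 6 + 24 = 48.
Remaining: 56 − 48 = 8 thirty-second notes, which is a quarter note.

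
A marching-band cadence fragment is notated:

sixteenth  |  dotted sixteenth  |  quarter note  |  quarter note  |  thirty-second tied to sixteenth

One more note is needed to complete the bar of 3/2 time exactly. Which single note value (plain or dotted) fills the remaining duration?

The bar of 3/2 = 48 thirty-second notes.
Working in thirty-second notes: sixteenth = 2; dotted sixteenth = 3; quarter note = 8; quarter note = 8; thirty-second tied to sixteenth (thirty-second + sixteenth) = 3.
Sum: 2 + 3 + 8 + 8 + 3 = 24.
Remaining: 48 − 24 = 24 thirty-second notes, which is a dotted half note.

dotted half note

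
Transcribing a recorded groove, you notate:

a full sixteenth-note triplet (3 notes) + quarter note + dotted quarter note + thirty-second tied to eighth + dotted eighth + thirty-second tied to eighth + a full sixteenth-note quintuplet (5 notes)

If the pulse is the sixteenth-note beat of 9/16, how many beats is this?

One sixteenth-note beat = 2 thirty-second notes.
Each duration in thirty-second notes: a full sixteenth-note triplet (3 notes) (three triplet sixteenths span one eighth) = 4; quarter note = 8; dotted quarter note = 12; thirty-second tied to eighth (thirty-second + eighth) = 5; dotted eighth = 6; thirty-second tied to eighth (thirty-second + eighth) = 5; a full sixteenth-note quintuplet (5 notes) (five quintuplet sixteenths span one quarter) = 8.
Total: 4 + 8 + 12 + 5 + 6 + 5 + 8 = 48.
48 ÷ 2 = 24 beats.

24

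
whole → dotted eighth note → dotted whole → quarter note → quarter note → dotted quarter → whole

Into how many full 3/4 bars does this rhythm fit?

One bar of 3/4 = 12 sixteenth notes.
Express everything in sixteenth notes: whole = 16; dotted eighth note = 3; dotted whole = 24; quarter note = 4; quarter note = 4; dotted quarter = 6; whole = 16.
Adding: 16 + 3 + 24 + 4 + 4 + 6 + 16 = 73.
73 ÷ 12 = 6 complete bars with 1 left over.

6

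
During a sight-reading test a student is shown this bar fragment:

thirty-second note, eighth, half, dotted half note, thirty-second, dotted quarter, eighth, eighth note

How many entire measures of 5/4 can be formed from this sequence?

1

One bar of 5/4 = 40 thirty-second notes.
Convert each value to thirty-second notes: thirty-second note = 1; eighth = 4; half = 16; dotted half note = 24; thirty-second = 1; dotted quarter = 12; eighth = 4; eighth note = 4.
Total: 1 + 4 + 16 + 24 + 1 + 12 + 4 + 4 = 66.
66 ÷ 40 = 1 complete bar with 26 left over.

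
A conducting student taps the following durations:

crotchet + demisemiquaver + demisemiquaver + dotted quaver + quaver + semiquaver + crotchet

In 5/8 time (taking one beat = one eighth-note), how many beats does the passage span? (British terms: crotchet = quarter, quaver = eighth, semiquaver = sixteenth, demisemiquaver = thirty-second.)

One eighth-note beat = 4 thirty-second notes.
Convert each value to thirty-second notes: crotchet = 8; demisemiquaver = 1; demisemiquaver = 1; dotted quaver = 6; quaver = 4; semiquaver = 2; crotchet = 8.
Sum: 8 + 1 + 1 + 6 + 4 + 2 + 8 = 30.
30 ÷ 4 = 7.5 beats.

7.5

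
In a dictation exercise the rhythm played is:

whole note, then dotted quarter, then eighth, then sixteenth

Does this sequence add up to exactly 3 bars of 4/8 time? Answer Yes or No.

No

One bar of 4/8 = 8 sixteenth notes, so 3 bars = 24.
Each duration in sixteenth notes: whole note = 16; dotted quarter = 6; eighth = 2; sixteenth = 1.
Adding: 16 + 6 + 2 + 1 = 25.
25 exceeds 24, so the answer is No.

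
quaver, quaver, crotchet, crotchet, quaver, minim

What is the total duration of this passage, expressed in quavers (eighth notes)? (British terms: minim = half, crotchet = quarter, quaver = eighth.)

11

Convert each value to eighth notes: quaver = 1; quaver = 1; crotchet = 2; crotchet = 2; quaver = 1; minim = 4.
Total: 1 + 1 + 2 + 2 + 1 + 4 = 11 eighth notes.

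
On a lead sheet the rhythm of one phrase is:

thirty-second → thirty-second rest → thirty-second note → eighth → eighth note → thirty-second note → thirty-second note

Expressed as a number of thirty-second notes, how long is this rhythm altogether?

Working in thirty-second notes: thirty-second = 1; thirty-second rest = 1; thirty-second note = 1; eighth = 4; eighth note = 4; thirty-second note = 1; thirty-second note = 1.
Altogether 1 + 1 + 1 + 4 + 4 + 1 + 1 = 13 thirty-second notes.

13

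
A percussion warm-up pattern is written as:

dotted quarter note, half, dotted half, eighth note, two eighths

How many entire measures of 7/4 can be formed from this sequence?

One bar of 7/4 = 14 eighth notes.
Working in eighth notes: dotted quarter note = 3; half = 4; dotted half = 6; eighth note = 1; eighth = 1; eighth = 1.
Adding: 3 + 4 + 6 + 1 + 1 + 1 = 16.
16 ÷ 14 = 1 complete bar with 2 left over.

1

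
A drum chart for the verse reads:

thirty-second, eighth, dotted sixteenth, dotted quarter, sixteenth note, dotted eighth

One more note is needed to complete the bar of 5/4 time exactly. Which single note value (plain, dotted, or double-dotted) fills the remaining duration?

dotted quarter note

The bar of 5/4 = 40 thirty-second notes.
Working in thirty-second notes: thirty-second = 1; eighth = 4; dotted sixteenth = 3; dotted quarter = 12; sixteenth note = 2; dotted eighth = 6.
Total: 1 + 4 + 3 + 12 + 2 + 6 = 28.
Remaining: 40 − 28 = 12 thirty-second notes, which is a dotted quarter note.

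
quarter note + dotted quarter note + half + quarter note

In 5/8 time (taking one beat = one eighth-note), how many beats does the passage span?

One eighth-note beat = 2 sixteenth notes.
Working in sixteenth notes: quarter note = 4; dotted quarter note = 6; half = 8; quarter note = 4.
Adding: 4 + 6 + 8 + 4 = 22.
22 ÷ 2 = 11 beats.

11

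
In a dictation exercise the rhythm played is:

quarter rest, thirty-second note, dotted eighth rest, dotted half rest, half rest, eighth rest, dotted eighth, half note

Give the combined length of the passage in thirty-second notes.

81

Express everything in thirty-second notes: quarter rest = 8; thirty-second note = 1; dotted eighth rest = 6; dotted half rest = 24; half rest = 16; eighth rest = 4; dotted eighth = 6; half note = 16.
Sum: 8 + 1 + 6 + 24 + 16 + 4 + 6 + 16 = 81 thirty-second notes.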